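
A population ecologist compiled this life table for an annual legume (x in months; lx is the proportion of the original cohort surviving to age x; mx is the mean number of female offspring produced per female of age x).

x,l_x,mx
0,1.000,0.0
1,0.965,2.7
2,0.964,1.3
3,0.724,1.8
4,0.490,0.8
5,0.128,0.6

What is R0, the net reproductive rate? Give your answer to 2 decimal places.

5.63

lx·mx by age: 0, 2.6055, 1.2532, 1.3032, 0.392, 0.0768
R0 = Σ lx·mx = 5.6307 → 5.63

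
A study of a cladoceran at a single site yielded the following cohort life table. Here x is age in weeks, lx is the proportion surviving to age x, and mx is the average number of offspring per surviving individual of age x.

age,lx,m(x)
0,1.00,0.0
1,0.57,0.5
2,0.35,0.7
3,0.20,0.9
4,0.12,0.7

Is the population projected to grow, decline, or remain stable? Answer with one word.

R0 = Σ lx·mx = 0 + 0.285 + 0.245 + 0.18 + 0.084 = 0.794
R0 < 1, so the population is declining.

declining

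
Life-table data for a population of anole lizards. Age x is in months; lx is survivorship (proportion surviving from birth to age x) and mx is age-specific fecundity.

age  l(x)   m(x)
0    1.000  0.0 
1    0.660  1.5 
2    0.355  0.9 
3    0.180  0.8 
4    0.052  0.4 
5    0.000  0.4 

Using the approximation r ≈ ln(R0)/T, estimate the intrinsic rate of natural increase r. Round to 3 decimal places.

0.267

R0 = Σ lx·mx = 0 + 0.99 + 0.3195 + 0.144 + 0.0208 + 0 = 1.4743
Σ x·lx·mx = 2.1442; T = 2.1442/1.4743 = 1.45439…
r ≈ ln(R0)/T = ln(1.4743)/1.45439… = 0.26691… → 0.267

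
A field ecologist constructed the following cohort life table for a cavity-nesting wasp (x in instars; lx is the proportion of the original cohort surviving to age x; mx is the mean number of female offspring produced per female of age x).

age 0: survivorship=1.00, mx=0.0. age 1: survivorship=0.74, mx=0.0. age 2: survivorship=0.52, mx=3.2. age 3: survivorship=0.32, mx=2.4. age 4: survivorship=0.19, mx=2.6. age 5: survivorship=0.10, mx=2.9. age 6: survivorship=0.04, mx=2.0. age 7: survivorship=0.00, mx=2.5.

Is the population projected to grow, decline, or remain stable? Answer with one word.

R0 = Σ lx·mx = 0 + 0 + 1.664 + 0.768 + 0.494 + 0.29 + 0.08 + 0 = 3.296
R0 > 1, so the population is growing.

growing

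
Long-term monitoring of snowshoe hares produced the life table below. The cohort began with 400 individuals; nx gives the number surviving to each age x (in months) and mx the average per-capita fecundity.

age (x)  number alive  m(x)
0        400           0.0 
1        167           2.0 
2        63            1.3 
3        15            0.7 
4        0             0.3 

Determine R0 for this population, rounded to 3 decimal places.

lx = nx/n0 = nx/400: 1, 0.4175, 0.1575, 0.0375, 0
lx·mx by age: 0, 0.835, 0.20475, 0.02625, 0
R0 = Σ lx·mx = 1.066 → 1.066

1.066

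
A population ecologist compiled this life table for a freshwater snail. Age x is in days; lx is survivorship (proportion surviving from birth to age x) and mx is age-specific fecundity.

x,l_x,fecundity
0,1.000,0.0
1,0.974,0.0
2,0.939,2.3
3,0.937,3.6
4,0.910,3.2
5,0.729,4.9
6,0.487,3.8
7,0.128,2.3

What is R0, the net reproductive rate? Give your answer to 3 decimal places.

lx·mx by age: 0, 0, 2.1597, 3.3732, 2.912, 3.5721, 1.8506, 0.2944
R0 = Σ lx·mx = 14.162 → 14.162

14.162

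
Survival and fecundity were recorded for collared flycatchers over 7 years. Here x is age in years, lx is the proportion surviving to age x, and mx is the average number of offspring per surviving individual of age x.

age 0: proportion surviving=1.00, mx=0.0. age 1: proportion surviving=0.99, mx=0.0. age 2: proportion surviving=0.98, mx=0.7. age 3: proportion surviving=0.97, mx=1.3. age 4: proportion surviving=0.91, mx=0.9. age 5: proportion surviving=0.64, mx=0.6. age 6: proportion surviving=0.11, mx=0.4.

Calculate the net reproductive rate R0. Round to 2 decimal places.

lx·mx by age: 0, 0, 0.686, 1.261, 0.819, 0.384, 0.044
R0 = Σ lx·mx = 3.194 → 3.19

3.19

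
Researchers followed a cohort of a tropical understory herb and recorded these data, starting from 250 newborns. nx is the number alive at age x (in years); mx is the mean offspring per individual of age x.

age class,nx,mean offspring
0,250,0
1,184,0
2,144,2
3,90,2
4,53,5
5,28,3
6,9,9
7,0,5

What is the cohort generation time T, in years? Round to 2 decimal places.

3.43

lx = nx/n0 = nx/250: 1, 0.736, 0.576, 0.36, 0.212, 0.112, 0.036, 0
lx·mx: 0, 0, 1.152, 0.72, 1.06, 0.336, 0.324, 0 → R0 = 3.592
x·lx·mx: 0, 0, 2.304, 2.16, 4.24, 1.68, 1.944, 0 → Σ = 12.328
T = 12.328 / 3.592 = 3.432071… → 3.43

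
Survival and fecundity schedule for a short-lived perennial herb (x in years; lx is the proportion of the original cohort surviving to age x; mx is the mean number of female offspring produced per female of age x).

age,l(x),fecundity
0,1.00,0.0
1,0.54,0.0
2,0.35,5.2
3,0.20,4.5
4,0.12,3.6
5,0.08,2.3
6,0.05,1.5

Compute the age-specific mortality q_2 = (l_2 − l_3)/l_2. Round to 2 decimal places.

0.43

q_2 = (l_2 − l_3) / l_2 = (0.35 − 0.2) / 0.35
     = 0.15 / 0.35 = 0.428571… → 0.43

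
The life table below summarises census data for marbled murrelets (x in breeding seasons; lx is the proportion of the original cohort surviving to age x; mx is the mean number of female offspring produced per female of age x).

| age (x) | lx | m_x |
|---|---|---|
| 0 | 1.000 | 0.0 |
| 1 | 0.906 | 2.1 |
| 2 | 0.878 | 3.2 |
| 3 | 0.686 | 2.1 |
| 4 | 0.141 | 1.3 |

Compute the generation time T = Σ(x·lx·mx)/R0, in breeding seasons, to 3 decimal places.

1.985

lx·mx: 0, 1.9026, 2.8096, 1.4406, 0.1833 → R0 = 6.3361
x·lx·mx: 0, 1.9026, 5.6192, 4.3218, 0.7332 → Σ = 12.5768
T = 12.5768 / 6.3361 = 1.984943… → 1.985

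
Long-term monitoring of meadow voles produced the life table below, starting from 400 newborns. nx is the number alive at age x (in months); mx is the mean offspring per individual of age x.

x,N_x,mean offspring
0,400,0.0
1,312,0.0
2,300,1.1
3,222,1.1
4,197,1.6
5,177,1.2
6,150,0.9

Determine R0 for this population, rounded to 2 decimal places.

lx = nx/n0 = nx/400: 1, 0.78, 0.75, 0.555, 0.4925, 0.4425, 0.375
lx·mx by age: 0, 0, 0.825, 0.6105, 0.788, 0.531, 0.3375
R0 = Σ lx·mx = 3.092 → 3.09

3.09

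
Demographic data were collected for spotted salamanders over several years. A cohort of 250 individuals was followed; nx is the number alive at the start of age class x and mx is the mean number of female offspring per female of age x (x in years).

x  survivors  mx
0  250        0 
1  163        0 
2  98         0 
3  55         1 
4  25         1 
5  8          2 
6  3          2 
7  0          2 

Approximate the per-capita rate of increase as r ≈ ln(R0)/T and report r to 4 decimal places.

lx = nx/n0 = nx/250: 1, 0.652, 0.392, 0.22, 0.1, 0.032, 0.012, 0
R0 = Σ lx·mx = 0 + 0 + 0 + 0.22 + 0.1 + 0.064 + 0.024 + 0 = 0.408
Σ x·lx·mx = 1.524; T = 1.524/0.408 = 3.73529…
r ≈ ln(R0)/T = ln(0.408)/3.73529… = -0.240005… → -0.2400

-0.2400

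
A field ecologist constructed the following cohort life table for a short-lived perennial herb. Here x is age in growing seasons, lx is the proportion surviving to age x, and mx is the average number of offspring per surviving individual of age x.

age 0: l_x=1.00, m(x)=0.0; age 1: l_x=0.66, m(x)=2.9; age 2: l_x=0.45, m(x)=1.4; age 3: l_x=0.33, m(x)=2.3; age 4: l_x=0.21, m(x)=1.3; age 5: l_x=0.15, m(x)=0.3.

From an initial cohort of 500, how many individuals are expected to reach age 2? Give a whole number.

225

Expected survivors = N0 · l_2 = 500 × 0.45 = 225 → 225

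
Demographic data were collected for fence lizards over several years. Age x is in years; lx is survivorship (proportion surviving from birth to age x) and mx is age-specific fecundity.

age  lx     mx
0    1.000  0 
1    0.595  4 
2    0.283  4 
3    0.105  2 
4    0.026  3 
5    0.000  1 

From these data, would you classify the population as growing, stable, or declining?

growing

R0 = Σ lx·mx = 0 + 2.38 + 1.132 + 0.21 + 0.078 + 0 = 3.8
R0 > 1, so the population is growing.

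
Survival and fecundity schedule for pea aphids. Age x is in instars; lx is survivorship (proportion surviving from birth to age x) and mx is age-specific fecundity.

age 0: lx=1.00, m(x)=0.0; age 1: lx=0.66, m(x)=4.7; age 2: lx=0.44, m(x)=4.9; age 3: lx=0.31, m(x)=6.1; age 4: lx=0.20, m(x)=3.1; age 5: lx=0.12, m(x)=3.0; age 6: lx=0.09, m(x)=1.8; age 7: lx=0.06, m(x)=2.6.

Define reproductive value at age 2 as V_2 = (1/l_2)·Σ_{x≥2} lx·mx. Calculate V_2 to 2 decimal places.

lx·mx for x ≥ 2: 2.156, 1.891, 0.62, 0.36, 0.162, 0.156 → sum = 5.345
V_2 = 5.345 / l_2 = 5.345 / 0.44 = 12.147727… → 12.15

12.15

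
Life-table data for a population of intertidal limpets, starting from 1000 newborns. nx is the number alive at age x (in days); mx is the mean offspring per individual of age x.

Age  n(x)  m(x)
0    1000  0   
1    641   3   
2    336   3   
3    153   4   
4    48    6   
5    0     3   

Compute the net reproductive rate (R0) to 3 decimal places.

3.831

lx = nx/n0 = nx/1000: 1, 0.641, 0.336, 0.153, 0.048, 0
lx·mx by age: 0, 1.923, 1.008, 0.612, 0.288, 0
R0 = Σ lx·mx = 3.831 → 3.831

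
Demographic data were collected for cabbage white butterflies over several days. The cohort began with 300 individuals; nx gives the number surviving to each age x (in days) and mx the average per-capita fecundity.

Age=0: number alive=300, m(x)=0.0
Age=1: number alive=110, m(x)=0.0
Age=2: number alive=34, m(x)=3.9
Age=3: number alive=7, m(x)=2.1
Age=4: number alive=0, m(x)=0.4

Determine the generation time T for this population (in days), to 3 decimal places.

lx = nx/n0 = nx/300: 1, 0.36667…, 0.11333…, 0.02333…, 0
lx·mx: 0, 0, 0.442…, 0.049…, 0 → R0 = 0.491…
x·lx·mx: 0, 0, 0.884…, 0.147…, 0 → Σ = 1.031…
T = 1.031… / 0.491… = 2.099796… → 2.100

2.100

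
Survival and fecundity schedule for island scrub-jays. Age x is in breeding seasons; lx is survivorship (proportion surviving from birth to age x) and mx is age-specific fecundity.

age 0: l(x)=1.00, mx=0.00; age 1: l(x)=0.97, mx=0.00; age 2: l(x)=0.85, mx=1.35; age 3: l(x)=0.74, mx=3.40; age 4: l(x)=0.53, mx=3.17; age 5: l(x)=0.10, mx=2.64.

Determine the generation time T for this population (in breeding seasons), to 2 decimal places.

lx·mx: 0, 0, 1.1475, 2.516, 1.6801, 0.264 → R0 = 5.6076
x·lx·mx: 0, 0, 2.295, 7.548, 6.7204, 1.32 → Σ = 17.8834
T = 17.8834 / 5.6076 = 3.189136… → 3.19

3.19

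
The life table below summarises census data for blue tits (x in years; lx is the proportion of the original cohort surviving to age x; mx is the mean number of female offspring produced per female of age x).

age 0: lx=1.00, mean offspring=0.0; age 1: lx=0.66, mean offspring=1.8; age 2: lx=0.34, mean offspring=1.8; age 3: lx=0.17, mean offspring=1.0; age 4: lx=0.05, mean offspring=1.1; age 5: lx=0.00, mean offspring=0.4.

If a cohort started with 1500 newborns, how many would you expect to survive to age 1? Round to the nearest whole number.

990

Expected survivors = N0 · l_1 = 1500 × 0.66 = 990 → 990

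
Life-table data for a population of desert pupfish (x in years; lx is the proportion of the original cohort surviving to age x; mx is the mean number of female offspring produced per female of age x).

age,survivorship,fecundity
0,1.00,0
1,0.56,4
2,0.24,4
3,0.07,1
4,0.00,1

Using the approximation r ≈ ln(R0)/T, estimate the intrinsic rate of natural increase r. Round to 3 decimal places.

R0 = Σ lx·mx = 0 + 2.24 + 0.96 + 0.07 + 0 = 3.27
Σ x·lx·mx = 4.37; T = 4.37/3.27 = 1.33639…
r ≈ ln(R0)/T = ln(3.27)/1.33639… = 0.88656… → 0.887

0.887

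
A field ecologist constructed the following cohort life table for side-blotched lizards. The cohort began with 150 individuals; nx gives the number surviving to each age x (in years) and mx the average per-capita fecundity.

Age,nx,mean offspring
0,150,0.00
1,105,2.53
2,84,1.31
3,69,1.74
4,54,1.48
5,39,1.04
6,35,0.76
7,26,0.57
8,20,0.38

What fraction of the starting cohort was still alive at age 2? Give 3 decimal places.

l_2 = n_2/n_0 = 84/150 = 0.56 → 0.560

0.560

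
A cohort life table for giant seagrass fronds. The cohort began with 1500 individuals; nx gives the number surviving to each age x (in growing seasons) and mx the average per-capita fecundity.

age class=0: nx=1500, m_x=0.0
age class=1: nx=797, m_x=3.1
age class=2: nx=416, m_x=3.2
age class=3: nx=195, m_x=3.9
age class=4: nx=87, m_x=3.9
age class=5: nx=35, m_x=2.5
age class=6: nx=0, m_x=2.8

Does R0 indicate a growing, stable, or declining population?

growing

lx = nx/n0 = nx/1500: 1, 0.53133…, 0.27733…, 0.13, 0.058, 0.02333…, 0
R0 = Σ lx·mx = 0 + 1.647133… + 0.887467… + 0.507 + 0.2262 + 0.058333… + 0 = 3.326133…
R0 > 1, so the population is growing.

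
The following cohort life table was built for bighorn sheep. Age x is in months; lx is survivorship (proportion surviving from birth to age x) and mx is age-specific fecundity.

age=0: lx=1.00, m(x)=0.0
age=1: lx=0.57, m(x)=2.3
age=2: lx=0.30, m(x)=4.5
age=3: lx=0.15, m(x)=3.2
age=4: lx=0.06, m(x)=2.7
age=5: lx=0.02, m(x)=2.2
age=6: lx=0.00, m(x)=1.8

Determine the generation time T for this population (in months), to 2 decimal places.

lx·mx: 0, 1.311, 1.35, 0.48, 0.162, 0.044, 0 → R0 = 3.347
x·lx·mx: 0, 1.311, 2.7, 1.44, 0.648, 0.22, 0 → Σ = 6.319
T = 6.319 / 3.347 = 1.887959… → 1.89

1.89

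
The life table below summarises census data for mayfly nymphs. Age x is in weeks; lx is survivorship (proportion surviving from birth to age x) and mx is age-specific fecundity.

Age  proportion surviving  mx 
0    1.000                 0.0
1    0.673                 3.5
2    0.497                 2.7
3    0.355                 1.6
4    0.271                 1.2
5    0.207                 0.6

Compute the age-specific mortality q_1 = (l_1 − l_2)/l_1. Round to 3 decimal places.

0.262

q_1 = (l_1 − l_2) / l_1 = (0.673 − 0.497) / 0.673
     = 0.176 / 0.673 = 0.261516… → 0.262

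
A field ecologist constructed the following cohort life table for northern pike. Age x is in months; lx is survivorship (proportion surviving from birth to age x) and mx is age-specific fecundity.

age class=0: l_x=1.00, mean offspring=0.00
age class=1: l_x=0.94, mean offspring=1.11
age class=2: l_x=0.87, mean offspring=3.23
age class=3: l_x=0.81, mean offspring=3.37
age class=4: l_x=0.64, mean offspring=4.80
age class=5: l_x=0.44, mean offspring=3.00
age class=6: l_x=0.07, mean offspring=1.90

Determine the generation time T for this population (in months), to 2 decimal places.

3.11

lx·mx: 0, 1.0434, 2.8101, 2.7297, 3.072, 1.32, 0.133 → R0 = 11.1082
x·lx·mx: 0, 1.0434, 5.6202, 8.1891, 12.288, 6.6, 0.798 → Σ = 34.5387
T = 34.5387 / 11.1082 = 3.109298… → 3.11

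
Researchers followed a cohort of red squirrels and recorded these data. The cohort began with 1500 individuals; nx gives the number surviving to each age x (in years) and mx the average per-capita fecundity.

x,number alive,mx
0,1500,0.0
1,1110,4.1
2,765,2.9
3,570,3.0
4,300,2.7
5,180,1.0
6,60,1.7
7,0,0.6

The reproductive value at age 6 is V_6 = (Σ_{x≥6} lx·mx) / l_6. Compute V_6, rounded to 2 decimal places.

1.70

lx = nx/n0 = nx/1500: 1, 0.74, 0.51, 0.38, 0.2, 0.12, 0.04, 0
lx·mx for x ≥ 6: 0.068, 0 → sum = 0.068
V_6 = 0.068 / l_6 = 0.068 / 0.04 = 1.7 → 1.70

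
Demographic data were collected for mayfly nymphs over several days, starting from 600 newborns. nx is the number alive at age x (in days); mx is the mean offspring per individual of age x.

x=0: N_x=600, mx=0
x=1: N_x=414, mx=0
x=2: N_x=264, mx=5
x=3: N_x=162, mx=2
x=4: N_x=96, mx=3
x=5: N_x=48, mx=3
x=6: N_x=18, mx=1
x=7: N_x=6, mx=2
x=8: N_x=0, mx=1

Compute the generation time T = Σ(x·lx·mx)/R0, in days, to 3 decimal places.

lx = nx/n0 = nx/600: 1, 0.69, 0.44, 0.27, 0.16, 0.08, 0.03, 0.01, 0
lx·mx: 0, 0, 2.2, 0.54, 0.48, 0.24, 0.03, 0.02, 0 → R0 = 3.51
x·lx·mx: 0, 0, 4.4, 1.62, 1.92, 1.2, 0.18, 0.14, 0 → Σ = 9.46
T = 9.46 / 3.51 = 2.695157… → 2.695

2.695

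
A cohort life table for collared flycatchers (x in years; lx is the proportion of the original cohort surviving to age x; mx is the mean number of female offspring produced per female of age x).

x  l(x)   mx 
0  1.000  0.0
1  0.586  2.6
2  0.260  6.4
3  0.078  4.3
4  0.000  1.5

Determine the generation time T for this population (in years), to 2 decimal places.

lx·mx: 0, 1.5236, 1.664, 0.3354, 0 → R0 = 3.523
x·lx·mx: 0, 1.5236, 3.328, 1.0062, 0 → Σ = 5.8578
T = 5.8578 / 3.523 = 1.662731… → 1.66

1.66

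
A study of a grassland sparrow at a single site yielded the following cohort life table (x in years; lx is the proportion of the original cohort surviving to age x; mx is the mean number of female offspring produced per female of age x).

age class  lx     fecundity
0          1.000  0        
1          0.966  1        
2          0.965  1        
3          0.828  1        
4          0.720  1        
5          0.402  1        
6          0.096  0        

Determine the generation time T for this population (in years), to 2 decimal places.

2.65

lx·mx: 0, 0.966, 0.965, 0.828, 0.72, 0.402, 0 → R0 = 3.881
x·lx·mx: 0, 0.966, 1.93, 2.484, 2.88, 2.01, 0 → Σ = 10.27
T = 10.27 / 3.881 = 2.646225… → 2.65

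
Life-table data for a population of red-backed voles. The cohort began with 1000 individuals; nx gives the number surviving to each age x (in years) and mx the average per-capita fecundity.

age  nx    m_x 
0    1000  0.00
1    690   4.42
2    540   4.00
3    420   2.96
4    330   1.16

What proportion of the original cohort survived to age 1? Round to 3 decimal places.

0.690

l_1 = n_1/n_0 = 690/1000 = 0.69 → 0.690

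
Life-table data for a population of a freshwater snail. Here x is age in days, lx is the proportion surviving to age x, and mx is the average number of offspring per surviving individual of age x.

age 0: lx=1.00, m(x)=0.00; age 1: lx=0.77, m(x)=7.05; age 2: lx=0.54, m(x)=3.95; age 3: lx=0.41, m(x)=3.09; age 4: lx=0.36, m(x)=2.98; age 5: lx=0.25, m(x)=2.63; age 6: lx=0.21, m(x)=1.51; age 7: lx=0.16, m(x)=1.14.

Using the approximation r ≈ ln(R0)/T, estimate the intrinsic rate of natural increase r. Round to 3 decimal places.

1.096

R0 = Σ lx·mx = 0 + 5.4285 + 2.133 + 1.2669 + 1.0728 + 0.6575 + 0.3171 + 0.1824 = 11.0582
Σ x·lx·mx = 24.2533; T = 24.2533/11.0582 = 2.19324…
r ≈ ln(R0)/T = ln(11.0582)/2.19324… = 1.09572… → 1.096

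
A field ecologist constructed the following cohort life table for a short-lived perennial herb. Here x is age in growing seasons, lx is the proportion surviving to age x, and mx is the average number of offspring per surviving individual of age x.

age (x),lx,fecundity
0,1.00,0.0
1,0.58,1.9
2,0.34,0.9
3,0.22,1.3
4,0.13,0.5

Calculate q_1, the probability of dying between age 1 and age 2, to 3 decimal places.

0.414

q_1 = (l_1 − l_2) / l_1 = (0.58 − 0.34) / 0.58
     = 0.24 / 0.58 = 0.413793… → 0.414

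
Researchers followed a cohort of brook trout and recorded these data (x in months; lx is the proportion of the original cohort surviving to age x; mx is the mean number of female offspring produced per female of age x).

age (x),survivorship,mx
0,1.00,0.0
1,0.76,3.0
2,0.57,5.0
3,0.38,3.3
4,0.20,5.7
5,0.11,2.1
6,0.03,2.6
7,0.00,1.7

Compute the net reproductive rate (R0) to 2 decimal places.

7.83

lx·mx by age: 0, 2.28, 2.85, 1.254, 1.14, 0.231, 0.078, 0
R0 = Σ lx·mx = 7.833 → 7.83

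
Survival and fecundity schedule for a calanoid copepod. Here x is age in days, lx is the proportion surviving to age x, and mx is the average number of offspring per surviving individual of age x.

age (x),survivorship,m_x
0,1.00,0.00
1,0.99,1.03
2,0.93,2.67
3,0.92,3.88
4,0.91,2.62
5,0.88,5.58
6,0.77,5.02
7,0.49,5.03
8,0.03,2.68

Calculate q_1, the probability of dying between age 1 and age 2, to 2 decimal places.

q_1 = (l_1 − l_2) / l_1 = (0.99 − 0.93) / 0.99
     = 0.06 / 0.99 = 0.060606… → 0.06

0.06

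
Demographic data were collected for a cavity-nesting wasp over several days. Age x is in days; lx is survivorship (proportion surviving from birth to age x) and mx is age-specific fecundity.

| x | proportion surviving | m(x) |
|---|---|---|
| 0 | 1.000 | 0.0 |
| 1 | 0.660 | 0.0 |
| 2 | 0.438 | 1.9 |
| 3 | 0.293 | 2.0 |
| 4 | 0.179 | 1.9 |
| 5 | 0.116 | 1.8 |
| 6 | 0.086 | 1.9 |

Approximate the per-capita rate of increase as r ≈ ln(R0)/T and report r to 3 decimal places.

0.237

R0 = Σ lx·mx = 0 + 0 + 0.8322 + 0.586 + 0.3401 + 0.2088 + 0.1634 = 2.1305
Σ x·lx·mx = 6.8072; T = 6.8072/2.1305 = 3.19512…
r ≈ ln(R0)/T = ln(2.1305)/3.19512… = 0.23672… → 0.237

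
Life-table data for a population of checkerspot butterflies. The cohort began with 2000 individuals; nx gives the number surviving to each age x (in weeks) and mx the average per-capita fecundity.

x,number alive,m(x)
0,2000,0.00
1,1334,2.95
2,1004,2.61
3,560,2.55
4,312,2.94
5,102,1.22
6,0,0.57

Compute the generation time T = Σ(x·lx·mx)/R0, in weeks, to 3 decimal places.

1.967

lx = nx/n0 = nx/2000: 1, 0.667, 0.502, 0.28, 0.156, 0.051, 0
lx·mx: 0, 1.96765, 1.31022, 0.714, 0.45864, 0.06222, 0 → R0 = 4.51273
x·lx·mx: 0, 1.96765, 2.62044, 2.142, 1.83456, 0.3111, 0 → Σ = 8.87575
T = 8.87575 / 4.51273 = 1.966825… → 1.967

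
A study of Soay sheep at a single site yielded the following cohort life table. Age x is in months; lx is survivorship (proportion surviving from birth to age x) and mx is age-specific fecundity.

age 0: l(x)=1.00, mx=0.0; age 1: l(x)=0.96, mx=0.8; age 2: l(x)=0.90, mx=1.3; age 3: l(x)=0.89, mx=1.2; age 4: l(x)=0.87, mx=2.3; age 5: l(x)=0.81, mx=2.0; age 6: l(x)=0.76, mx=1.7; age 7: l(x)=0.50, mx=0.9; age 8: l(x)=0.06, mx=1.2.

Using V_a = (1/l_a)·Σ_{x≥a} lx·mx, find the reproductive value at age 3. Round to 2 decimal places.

7.31

lx·mx for x ≥ 3: 1.068, 2.001, 1.62, 1.292, 0.45, 0.072 → sum = 6.503
V_3 = 6.503 / l_3 = 6.503 / 0.89 = 7.306742… → 7.31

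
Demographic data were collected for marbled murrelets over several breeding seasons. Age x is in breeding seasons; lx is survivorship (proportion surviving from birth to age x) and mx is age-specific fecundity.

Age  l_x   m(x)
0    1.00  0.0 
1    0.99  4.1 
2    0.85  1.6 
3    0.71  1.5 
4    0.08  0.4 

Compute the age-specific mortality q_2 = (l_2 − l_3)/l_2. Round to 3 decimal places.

q_2 = (l_2 − l_3) / l_2 = (0.85 − 0.71) / 0.85
     = 0.14 / 0.85 = 0.164706… → 0.165

0.165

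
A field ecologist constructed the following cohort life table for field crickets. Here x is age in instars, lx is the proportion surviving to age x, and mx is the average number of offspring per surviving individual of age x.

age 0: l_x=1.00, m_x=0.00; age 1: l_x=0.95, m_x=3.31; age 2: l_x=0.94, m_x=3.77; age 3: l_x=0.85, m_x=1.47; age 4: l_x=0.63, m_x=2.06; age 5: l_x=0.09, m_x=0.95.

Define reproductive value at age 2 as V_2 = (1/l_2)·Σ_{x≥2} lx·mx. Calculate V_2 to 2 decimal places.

lx·mx for x ≥ 2: 3.5438, 1.2495, 1.2978, 0.0855 → sum = 6.1766
V_2 = 6.1766 / l_2 = 6.1766 / 0.94 = 6.570851… → 6.57

6.57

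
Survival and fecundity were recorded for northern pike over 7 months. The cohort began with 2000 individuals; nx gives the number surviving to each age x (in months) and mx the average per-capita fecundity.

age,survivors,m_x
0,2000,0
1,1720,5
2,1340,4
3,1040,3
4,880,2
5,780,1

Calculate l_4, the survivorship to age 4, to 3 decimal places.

l_4 = n_4/n_0 = 880/2000 = 0.44 → 0.440

0.440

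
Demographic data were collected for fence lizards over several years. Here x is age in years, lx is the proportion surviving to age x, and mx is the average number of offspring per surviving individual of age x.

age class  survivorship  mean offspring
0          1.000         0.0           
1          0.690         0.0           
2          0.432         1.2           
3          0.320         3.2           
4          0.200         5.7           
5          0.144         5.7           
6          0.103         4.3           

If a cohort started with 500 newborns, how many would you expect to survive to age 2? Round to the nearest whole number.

Expected survivors = N0 · l_2 = 500 × 0.432 = 216 → 216

216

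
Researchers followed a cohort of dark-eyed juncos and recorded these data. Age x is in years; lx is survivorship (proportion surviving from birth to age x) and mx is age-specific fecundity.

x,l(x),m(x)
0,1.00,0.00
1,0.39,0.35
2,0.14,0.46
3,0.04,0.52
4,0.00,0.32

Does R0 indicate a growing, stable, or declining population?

declining

R0 = Σ lx·mx = 0 + 0.1365 + 0.0644 + 0.0208 + 0 = 0.2217
R0 < 1, so the population is declining.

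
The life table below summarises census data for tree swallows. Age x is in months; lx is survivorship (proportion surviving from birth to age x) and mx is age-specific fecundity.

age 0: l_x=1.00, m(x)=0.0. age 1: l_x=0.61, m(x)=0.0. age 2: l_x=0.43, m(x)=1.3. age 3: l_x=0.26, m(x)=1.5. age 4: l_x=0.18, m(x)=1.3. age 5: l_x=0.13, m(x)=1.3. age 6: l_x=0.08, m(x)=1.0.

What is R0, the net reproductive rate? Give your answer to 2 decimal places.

1.43

lx·mx by age: 0, 0, 0.559, 0.39, 0.234, 0.169, 0.08
R0 = Σ lx·mx = 1.432 → 1.43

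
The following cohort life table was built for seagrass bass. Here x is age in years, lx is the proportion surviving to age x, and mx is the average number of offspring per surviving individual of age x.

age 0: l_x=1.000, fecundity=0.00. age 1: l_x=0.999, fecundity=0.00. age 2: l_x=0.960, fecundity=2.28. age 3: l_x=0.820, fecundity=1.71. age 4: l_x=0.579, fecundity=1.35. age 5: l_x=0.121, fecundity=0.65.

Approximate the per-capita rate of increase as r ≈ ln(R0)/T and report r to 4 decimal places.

0.5491

R0 = Σ lx·mx = 0 + 0 + 2.1888 + 1.4022 + 0.78165 + 0.07865 = 4.4513
Σ x·lx·mx = 12.10405; T = 12.10405/4.4513 = 2.71922…
r ≈ ln(R0)/T = ln(4.4513)/2.71922… = 0.549127… → 0.5491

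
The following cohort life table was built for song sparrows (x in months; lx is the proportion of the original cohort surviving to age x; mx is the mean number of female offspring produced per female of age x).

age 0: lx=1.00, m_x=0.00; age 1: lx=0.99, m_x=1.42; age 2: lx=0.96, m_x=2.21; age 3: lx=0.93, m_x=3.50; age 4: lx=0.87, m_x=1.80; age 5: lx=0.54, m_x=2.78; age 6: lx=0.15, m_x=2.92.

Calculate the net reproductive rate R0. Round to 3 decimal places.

lx·mx by age: 0, 1.4058, 2.1216, 3.255, 1.566, 1.5012, 0.438
R0 = Σ lx·mx = 10.2876 → 10.288

10.288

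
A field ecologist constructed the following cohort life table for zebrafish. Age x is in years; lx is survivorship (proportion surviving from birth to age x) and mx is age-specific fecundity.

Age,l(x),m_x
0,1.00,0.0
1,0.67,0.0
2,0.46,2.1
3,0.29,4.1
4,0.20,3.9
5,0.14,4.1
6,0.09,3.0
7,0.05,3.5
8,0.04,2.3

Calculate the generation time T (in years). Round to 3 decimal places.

lx·mx: 0, 0, 0.966, 1.189, 0.78, 0.574, 0.27, 0.175, 0.092 → R0 = 4.046
x·lx·mx: 0, 0, 1.932, 3.567, 3.12, 2.87, 1.62, 1.225, 0.736 → Σ = 15.07
T = 15.07 / 4.046 = 3.724666… → 3.725

3.725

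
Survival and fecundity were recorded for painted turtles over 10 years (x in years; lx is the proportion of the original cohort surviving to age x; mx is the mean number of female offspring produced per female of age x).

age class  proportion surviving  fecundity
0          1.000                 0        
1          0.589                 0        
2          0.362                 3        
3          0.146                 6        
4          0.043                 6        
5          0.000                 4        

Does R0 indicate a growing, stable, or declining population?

growing

R0 = Σ lx·mx = 0 + 0 + 1.086 + 0.876 + 0.258 + 0 = 2.22
R0 > 1, so the population is growing.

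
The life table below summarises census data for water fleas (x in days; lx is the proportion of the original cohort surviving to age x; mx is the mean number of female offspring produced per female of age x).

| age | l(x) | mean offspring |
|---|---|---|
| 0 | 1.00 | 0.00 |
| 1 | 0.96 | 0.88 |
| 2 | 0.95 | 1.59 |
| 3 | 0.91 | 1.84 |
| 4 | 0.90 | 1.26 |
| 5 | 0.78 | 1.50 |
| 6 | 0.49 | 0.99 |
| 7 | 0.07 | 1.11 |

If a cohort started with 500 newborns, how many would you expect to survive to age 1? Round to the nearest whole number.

Expected survivors = N0 · l_1 = 500 × 0.96 = 480 → 480

480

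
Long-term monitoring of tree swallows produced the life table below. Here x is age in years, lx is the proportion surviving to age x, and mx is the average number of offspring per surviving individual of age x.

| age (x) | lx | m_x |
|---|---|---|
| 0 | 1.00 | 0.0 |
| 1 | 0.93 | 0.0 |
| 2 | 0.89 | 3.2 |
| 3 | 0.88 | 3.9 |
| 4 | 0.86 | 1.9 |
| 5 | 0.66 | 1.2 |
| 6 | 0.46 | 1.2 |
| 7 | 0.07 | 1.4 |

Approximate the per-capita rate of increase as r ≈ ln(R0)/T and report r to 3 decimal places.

0.686

R0 = Σ lx·mx = 0 + 0 + 2.848 + 3.432 + 1.634 + 0.792 + 0.552 + 0.098 = 9.356
Σ x·lx·mx = 30.486; T = 30.486/9.356 = 3.25844…
r ≈ ln(R0)/T = ln(9.356)/3.25844… = 0.68622… → 0.686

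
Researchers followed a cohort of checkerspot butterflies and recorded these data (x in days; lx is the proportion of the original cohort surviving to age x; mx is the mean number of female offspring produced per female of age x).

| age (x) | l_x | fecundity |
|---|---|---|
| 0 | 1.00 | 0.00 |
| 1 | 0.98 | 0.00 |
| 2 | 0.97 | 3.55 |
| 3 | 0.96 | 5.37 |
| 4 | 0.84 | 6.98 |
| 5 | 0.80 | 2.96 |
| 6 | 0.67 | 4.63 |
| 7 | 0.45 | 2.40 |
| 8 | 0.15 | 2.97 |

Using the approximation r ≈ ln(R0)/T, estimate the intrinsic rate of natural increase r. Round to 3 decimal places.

R0 = Σ lx·mx = 0 + 0 + 3.4435 + 5.1552 + 5.8632 + 2.368 + 3.1021 + 1.08 + 0.4455 = 21.4575
Σ x·lx·mx = 87.382; T = 87.382/21.4575 = 4.07233…
r ≈ ln(R0)/T = ln(21.4575)/4.07233… = 0.7529… → 0.753

0.753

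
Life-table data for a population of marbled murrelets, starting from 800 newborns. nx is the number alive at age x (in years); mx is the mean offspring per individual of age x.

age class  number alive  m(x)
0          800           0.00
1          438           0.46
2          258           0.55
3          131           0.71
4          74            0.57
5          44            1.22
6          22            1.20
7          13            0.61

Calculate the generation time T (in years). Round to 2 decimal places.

lx = nx/n0 = nx/800: 1, 0.5475, 0.3225, 0.16375, 0.0925, 0.055, 0.0275, 0.01625
lx·mx: 0, 0.25185, 0.177375, 0.116263…, 0.052725, 0.0671, 0.033, 0.009913… → R0 = 0.708225…
x·lx·mx: 0, 0.25185, 0.35475, 0.348788…, 0.2109, 0.3355, 0.198, 0.069388… → Σ = 1.769175…
T = 1.769175… / 0.708225… = 2.498041… → 2.50

2.50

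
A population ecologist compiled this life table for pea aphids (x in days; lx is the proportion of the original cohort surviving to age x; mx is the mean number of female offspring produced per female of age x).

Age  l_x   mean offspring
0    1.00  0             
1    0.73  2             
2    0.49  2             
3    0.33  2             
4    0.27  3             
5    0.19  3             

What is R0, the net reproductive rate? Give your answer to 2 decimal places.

4.48

lx·mx by age: 0, 1.46, 0.98, 0.66, 0.81, 0.57
R0 = Σ lx·mx = 4.48 → 4.48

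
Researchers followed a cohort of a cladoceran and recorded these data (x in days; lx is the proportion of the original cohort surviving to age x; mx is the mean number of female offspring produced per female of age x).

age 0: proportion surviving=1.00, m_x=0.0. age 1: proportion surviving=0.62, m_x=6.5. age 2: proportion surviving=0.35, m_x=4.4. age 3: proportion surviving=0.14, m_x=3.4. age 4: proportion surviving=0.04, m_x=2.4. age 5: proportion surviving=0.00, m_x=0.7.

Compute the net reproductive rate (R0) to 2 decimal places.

6.14

lx·mx by age: 0, 4.03, 1.54, 0.476, 0.096, 0
R0 = Σ lx·mx = 6.142 → 6.14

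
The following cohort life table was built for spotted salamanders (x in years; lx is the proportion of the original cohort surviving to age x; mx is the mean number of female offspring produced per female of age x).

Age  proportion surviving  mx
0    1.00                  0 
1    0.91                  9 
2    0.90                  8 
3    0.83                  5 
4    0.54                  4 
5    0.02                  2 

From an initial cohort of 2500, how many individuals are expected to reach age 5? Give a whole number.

Expected survivors = N0 · l_5 = 2500 × 0.02 = 50 → 50

50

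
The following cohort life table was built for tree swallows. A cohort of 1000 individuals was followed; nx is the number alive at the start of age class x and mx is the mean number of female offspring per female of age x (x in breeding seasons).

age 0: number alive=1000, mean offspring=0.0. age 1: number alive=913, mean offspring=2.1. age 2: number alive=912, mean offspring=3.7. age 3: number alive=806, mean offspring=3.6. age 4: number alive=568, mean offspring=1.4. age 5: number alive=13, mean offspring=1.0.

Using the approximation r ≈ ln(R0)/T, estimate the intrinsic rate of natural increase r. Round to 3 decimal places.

lx = nx/n0 = nx/1000: 1, 0.913, 0.912, 0.806, 0.568, 0.013
R0 = Σ lx·mx = 0 + 1.9173 + 3.3744 + 2.9016 + 0.7952 + 0.013 = 9.0015
Σ x·lx·mx = 20.6167; T = 20.6167/9.0015 = 2.29036…
r ≈ ln(R0)/T = ln(9.0015)/2.29036… = 0.95941… → 0.959

0.959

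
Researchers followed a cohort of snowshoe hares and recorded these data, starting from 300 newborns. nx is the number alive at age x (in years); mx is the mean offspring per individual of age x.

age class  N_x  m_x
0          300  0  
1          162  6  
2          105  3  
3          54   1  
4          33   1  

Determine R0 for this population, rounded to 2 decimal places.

lx = nx/n0 = nx/300: 1, 0.54, 0.35, 0.18, 0.11
lx·mx by age: 0, 3.24, 1.05, 0.18, 0.11
R0 = Σ lx·mx = 4.58 → 4.58

4.58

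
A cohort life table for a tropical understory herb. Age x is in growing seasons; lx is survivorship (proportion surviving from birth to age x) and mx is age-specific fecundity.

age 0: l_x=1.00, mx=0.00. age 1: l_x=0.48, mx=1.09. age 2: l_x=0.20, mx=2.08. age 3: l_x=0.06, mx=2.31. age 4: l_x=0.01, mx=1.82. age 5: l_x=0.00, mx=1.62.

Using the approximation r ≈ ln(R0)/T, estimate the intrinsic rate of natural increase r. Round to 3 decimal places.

R0 = Σ lx·mx = 0 + 0.5232 + 0.416 + 0.1386 + 0.0182 + 0 = 1.096
Σ x·lx·mx = 1.8438; T = 1.8438/1.096 = 1.6823…
r ≈ ln(R0)/T = ln(1.096)/1.6823… = 0.05449… → 0.054

0.054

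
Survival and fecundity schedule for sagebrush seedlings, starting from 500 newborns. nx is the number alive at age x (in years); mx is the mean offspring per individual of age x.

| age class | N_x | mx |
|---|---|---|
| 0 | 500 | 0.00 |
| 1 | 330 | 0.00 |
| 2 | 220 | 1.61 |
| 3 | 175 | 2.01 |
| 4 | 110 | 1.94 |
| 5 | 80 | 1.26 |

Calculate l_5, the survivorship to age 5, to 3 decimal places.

0.160

l_5 = n_5/n_0 = 80/500 = 0.16 → 0.160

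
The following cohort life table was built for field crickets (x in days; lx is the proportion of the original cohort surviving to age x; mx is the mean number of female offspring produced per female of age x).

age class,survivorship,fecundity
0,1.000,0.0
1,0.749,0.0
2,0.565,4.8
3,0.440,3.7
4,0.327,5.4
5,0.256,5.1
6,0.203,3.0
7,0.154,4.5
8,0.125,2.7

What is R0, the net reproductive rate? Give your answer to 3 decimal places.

9.051

lx·mx by age: 0, 0, 2.712, 1.628, 1.7658, 1.3056, 0.609, 0.693, 0.3375
R0 = Σ lx·mx = 9.0509 → 9.051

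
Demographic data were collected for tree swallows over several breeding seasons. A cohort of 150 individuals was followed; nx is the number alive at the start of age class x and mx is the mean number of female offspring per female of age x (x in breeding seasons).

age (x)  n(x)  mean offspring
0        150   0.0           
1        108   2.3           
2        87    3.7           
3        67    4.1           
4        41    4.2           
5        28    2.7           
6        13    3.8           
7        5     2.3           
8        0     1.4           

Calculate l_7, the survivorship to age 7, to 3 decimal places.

l_7 = n_7/n_0 = 5/150 = 0.033333… → 0.033

0.033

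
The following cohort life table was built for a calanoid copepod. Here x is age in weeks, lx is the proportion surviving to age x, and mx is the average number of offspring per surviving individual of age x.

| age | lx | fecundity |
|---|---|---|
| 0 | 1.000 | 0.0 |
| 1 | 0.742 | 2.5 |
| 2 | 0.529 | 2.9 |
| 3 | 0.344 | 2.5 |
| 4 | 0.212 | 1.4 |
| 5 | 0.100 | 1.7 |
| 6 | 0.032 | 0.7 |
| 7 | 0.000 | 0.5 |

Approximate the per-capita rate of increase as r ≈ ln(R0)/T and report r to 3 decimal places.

R0 = Σ lx·mx = 0 + 1.855 + 1.5341 + 0.86 + 0.2968 + 0.17 + 0.0224 + 0 = 4.7383
Σ x·lx·mx = 9.6748; T = 9.6748/4.7383 = 2.04183…
r ≈ ln(R0)/T = ln(4.7383)/2.04183… = 0.7619… → 0.762

0.762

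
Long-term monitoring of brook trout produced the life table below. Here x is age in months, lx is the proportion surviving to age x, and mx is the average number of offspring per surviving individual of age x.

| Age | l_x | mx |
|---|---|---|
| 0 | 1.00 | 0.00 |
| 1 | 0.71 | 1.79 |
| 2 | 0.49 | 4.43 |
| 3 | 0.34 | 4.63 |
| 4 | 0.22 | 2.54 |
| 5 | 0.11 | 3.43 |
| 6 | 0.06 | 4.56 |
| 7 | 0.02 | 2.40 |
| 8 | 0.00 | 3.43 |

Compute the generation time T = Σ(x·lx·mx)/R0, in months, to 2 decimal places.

2.62

lx·mx: 0, 1.2709, 2.1707, 1.5742, 0.5588, 0.3773, 0.2736, 0.048, 0 → R0 = 6.2735
x·lx·mx: 0, 1.2709, 4.3414, 4.7226, 2.2352, 1.8865, 1.6416, 0.336, 0 → Σ = 16.4342
T = 16.4342 / 6.2735 = 2.619622… → 2.62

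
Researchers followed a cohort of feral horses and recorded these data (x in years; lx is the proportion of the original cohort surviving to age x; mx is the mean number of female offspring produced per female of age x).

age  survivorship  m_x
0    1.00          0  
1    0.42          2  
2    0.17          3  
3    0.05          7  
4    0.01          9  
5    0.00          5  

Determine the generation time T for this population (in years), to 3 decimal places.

1.827

lx·mx: 0, 0.84, 0.51, 0.35, 0.09, 0 → R0 = 1.79
x·lx·mx: 0, 0.84, 1.02, 1.05, 0.36, 0 → Σ = 3.27
T = 3.27 / 1.79 = 1.826816… → 1.827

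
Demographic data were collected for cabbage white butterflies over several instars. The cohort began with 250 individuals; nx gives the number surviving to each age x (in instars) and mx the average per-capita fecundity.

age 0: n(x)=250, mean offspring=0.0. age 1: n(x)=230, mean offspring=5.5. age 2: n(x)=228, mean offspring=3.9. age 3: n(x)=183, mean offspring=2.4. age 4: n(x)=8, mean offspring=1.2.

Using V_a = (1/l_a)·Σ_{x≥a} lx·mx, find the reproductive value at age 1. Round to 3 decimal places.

lx = nx/n0 = nx/250: 1, 0.92, 0.912, 0.732, 0.032
lx·mx for x ≥ 1: 5.06, 3.5568, 1.7568, 0.0384 → sum = 10.412
V_1 = 10.412 / l_1 = 10.412 / 0.92 = 11.317391… → 11.317

11.317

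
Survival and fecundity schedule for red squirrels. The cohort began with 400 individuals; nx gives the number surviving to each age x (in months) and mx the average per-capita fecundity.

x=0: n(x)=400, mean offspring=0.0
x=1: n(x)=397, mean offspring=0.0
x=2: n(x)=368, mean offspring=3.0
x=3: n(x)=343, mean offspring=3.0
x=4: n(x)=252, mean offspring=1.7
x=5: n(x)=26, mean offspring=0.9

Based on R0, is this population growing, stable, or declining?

growing

lx = nx/n0 = nx/400: 1, 0.9925, 0.92, 0.8575, 0.63, 0.065
R0 = Σ lx·mx = 0 + 0 + 2.76 + 2.5725 + 1.071 + 0.0585 = 6.462
R0 > 1, so the population is growing.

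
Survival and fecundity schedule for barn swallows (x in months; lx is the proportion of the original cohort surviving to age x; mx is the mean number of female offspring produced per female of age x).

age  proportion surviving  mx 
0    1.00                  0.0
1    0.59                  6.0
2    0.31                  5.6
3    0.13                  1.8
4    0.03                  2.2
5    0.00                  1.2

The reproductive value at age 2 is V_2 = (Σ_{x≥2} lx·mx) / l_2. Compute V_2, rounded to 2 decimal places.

6.57

lx·mx for x ≥ 2: 1.736, 0.234, 0.066, 0 → sum = 2.036
V_2 = 2.036 / l_2 = 2.036 / 0.31 = 6.567742… → 6.57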